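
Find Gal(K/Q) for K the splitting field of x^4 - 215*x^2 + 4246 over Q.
Gal(K/Q) = V_4 (Klein four-group, Z/2Z × Z/2Z)

f factors as (x^2 - 22)(x^2 - 193), so the splitting field is K = Q(sqrt(22), sqrt(193)). The elements 22, 193, 4246 are all non-squares in Q, so sqrt(22) and sqrt(193) generate independent quadratic extensions. Thus [K:Q] = 4 and Gal(K/Q) is generated by the two order-2 automorphisms sqrt(22) ↦ -sqrt(22) and sqrt(193) ↦ -sqrt(193), giving V_4.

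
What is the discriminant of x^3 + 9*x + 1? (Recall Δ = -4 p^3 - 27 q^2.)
Δ = -2943

For a depressed cubic x^3 + p x + q the discriminant is Δ = -4 p^3 - 27 q^2 = -4*(9)^3 - 27*(1)^2 = -2916 - 27 = -2943.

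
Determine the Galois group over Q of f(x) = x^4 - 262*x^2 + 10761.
Gal(K/Q) = V_4 (Klein four-group, Z/2Z × Z/2Z)

f factors as (x^2 - 211)(x^2 - 51), so the splitting field is K = Q(sqrt(211), sqrt(51)). The elements 211, 51, 10761 are all non-squares in Q, so sqrt(211) and sqrt(51) generate independent quadratic extensions. Thus [K:Q] = 4 and Gal(K/Q) is generated by the two order-2 automorphisms sqrt(211) ↦ -sqrt(211) and sqrt(51) ↦ -sqrt(51), giving V_4.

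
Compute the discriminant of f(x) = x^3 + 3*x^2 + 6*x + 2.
Δ = -216

For x^3 + a x^2 + b x + c the discriminant is Δ = 18 a b c - 4 a^3 c + a^2 b^2 - 4 b^3 - 27 c^2.
Plug a = 3, b = 6, c = 2:
  18*(3)*(6)*(2) - 4*(3)^3*(2) + (3)^2*(6)^2 - 4*(6)^3 - 27*(2)^2
  = 648 + (-216) + 324 + (-864) + (-108)
  = -216.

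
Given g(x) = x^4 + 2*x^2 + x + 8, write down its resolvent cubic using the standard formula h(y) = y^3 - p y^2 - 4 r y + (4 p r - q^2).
h(y) = y^3 - 2*y^2 - 32*y + 63

Identify coefficients: p = 2, q = 1, r = 8.
Plug into h(y) = y^3 - p y^2 - 4 r y + (4 p r - q^2):
  h(y) = y^3 - (2) y^2 - 4*(8) y + (4*(2)*(8) - (1)^2)
       = y^3 + (-2) y^2 + (-32) y + (63).
Simplifying: h(y) = y^3 - 2*y^2 - 32*y + 63.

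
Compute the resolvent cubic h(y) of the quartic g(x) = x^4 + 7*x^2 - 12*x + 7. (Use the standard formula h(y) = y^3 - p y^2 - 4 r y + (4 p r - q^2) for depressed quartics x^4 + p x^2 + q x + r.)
h(y) = y^3 - 7*y^2 - 28*y + 52

Identify coefficients: p = 7, q = -12, r = 7.
Plug into h(y) = y^3 - p y^2 - 4 r y + (4 p r - q^2):
  h(y) = y^3 - (7) y^2 - 4*(7) y + (4*(7)*(7) - (-12)^2)
       = y^3 + (-7) y^2 + (-28) y + (52).
Simplifying: h(y) = y^3 - 7*y^2 - 28*y + 52.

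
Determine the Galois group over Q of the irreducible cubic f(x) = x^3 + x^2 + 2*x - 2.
Gal(K/Q) = S_3 (symmetric group of order 6)

Compute the discriminant of x^3 + (1)*x^2 + (2)*x + (-2): Δ = -200. Since Δ is not a rational square, the Galois group is not contained in A_3; it must be the full S_3 (irreducibility of the cubic rules out anything smaller).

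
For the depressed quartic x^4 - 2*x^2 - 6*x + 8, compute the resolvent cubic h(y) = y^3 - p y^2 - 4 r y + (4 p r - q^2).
h(y) = y^3 + 2*y^2 - 32*y - 100

Identify coefficients: p = -2, q = -6, r = 8.
Plug into h(y) = y^3 - p y^2 - 4 r y + (4 p r - q^2):
  h(y) = y^3 - (-2) y^2 - 4*(8) y + (4*(-2)*(8) - (-6)^2)
       = y^3 + (2) y^2 + (-32) y + (-100).
Simplifying: h(y) = y^3 + 2*y^2 - 32*y - 100.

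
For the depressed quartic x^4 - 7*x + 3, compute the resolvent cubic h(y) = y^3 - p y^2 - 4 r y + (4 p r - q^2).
h(y) = y^3 - 12*y - 49

Identify coefficients: p = 0, q = -7, r = 3.
Plug into h(y) = y^3 - p y^2 - 4 r y + (4 p r - q^2):
  h(y) = y^3 - (0) y^2 - 4*(3) y + (4*(0)*(3) - (-7)^2)
       = y^3 + (0) y^2 + (-12) y + (-49).
Simplifying: h(y) = y^3 - 12*y - 49.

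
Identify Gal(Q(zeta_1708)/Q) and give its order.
|Gal(Q(zeta_1708)/Q)| = phi(1708) = 720; group ≅ (Z/1708Z)^* ≅ Z/2Z × Z/6Z × Z/60Z

The n-th cyclotomic polynomial Φ_1708(x) is the minimal polynomial of zeta_1708 over Q and has degree phi(1708) = 720. So Q(zeta_1708) is a degree-720 Galois extension with Galois group (Z/1708Z)^*. By CRT, (Z/1708Z)^* ≅ (Z/4Z)^* × (Z/7Z)^* × (Z/61Z)^*. Each prime-power unit group is (Z/4Z)^* ≅ Z/2Z; (Z/7Z)^* ≅ Z/6Z; (Z/61Z)^* ≅ Z/60Z. Hence Gal(Q(zeta_1708)/Q) ≅ Z/2Z × Z/6Z × Z/60Z.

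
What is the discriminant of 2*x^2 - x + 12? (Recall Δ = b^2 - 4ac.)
Δ = -95

For a quadratic a x^2 + b x + c the discriminant is Δ = b^2 - 4ac = (-1)^2 - 4*(2)*(12) = 1 - (96) = -95.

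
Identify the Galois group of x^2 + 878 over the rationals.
Gal(K/Q) = Z/2Z (cyclic of order 2)

x^2 + 878 is irreducible over Q since -878 is not a rational square. The splitting field Q(sqrt(-878)) has degree 2 over Q, and its unique nontrivial automorphism is sqrt(-878) ↦ -sqrt(-878). Hence Gal(Q(sqrt(-878))/Q) = Z/2Z.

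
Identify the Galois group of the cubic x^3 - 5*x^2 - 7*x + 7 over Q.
Gal(K/Q) = S_3 (symmetric group of order 6)

Compute the discriminant of x^3 + (-5)*x^2 + (-7)*x + (7): Δ = 9184. Since Δ is not a rational square, the Galois group is not contained in A_3; it must be the full S_3 (irreducibility of the cubic rules out anything smaller).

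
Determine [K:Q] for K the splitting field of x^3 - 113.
[K:Q] = 6

x^3 - 113 has one real root r = 113^(1/3) and two complex roots r*zeta_3, r*zeta_3^2 where zeta_3 = e^(2*pi*i/3). The splitting field is Q(r, zeta_3). [Q(r):Q] = 3 and [Q(zeta_3):Q] = 2 with gcd = 1, so [Q(r, zeta_3):Q] = 3 * 2 = 6.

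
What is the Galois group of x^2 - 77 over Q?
Gal(K/Q) = Z/2Z (cyclic of order 2)

x^2 - 77 is irreducible over Q since 77 is not a rational square. The splitting field Q(sqrt(77)) has degree 2 over Q, and its unique nontrivial automorphism is sqrt(77) ↦ -sqrt(77). Hence Gal(Q(sqrt(77))/Q) = Z/2Z.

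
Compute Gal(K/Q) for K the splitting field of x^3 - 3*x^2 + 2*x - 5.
Gal(K/Q) = S_3 (symmetric group of order 6)

Compute the discriminant of x^3 + (-3)*x^2 + (2)*x + (-5): Δ = -671. Since Δ is not a rational square, the Galois group is not contained in A_3; it must be the full S_3 (irreducibility of the cubic rules out anything smaller).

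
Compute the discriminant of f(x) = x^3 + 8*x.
Δ = -2048

For a depressed cubic x^3 + p x + q the discriminant is Δ = -4 p^3 - 27 q^2 = -4*(8)^3 - 27*(0)^2 = -2048 - 0 = -2048.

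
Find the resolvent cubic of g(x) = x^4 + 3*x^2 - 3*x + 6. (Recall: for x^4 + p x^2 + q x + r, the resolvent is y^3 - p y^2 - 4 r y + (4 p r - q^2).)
h(y) = y^3 - 3*y^2 - 24*y + 63

Identify coefficients: p = 3, q = -3, r = 6.
Plug into h(y) = y^3 - p y^2 - 4 r y + (4 p r - q^2):
  h(y) = y^3 - (3) y^2 - 4*(6) y + (4*(3)*(6) - (-3)^2)
       = y^3 + (-3) y^2 + (-24) y + (63).
Simplifying: h(y) = y^3 - 3*y^2 - 24*y + 63.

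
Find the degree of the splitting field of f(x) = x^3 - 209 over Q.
[K:Q] = 6

x^3 - 209 has one real root r = 209^(1/3) and two complex roots r*zeta_3, r*zeta_3^2 where zeta_3 = e^(2*pi*i/3). The splitting field is Q(r, zeta_3). [Q(r):Q] = 3 and [Q(zeta_3):Q] = 2 with gcd = 1, so [Q(r, zeta_3):Q] = 3 * 2 = 6.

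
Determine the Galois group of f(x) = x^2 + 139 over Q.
Gal(K/Q) = Z/2Z (cyclic of order 2)

x^2 + 139 is irreducible over Q since -139 is not a rational square. The splitting field Q(sqrt(-139)) has degree 2 over Q, and its unique nontrivial automorphism is sqrt(-139) ↦ -sqrt(-139). Hence Gal(Q(sqrt(-139))/Q) = Z/2Z.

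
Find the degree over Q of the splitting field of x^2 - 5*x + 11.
[K:Q] = 2

The discriminant of x^2 + (-5)*x + (11) is b^2 - 4c = 25 - (44) = -19. Since -19 is not a perfect square in Q, the polynomial is irreducible over Q. Its two roots generate a degree-2 extension, so [K:Q] = 2.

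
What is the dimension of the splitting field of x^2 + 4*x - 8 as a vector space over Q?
[K:Q] = 2

The discriminant of x^2 + (4)*x + (-8) is b^2 - 4c = 16 - (-32) = 48. Since 48 is not a perfect square in Q, the polynomial is irreducible over Q. Its two roots generate a degree-2 extension, so [K:Q] = 2.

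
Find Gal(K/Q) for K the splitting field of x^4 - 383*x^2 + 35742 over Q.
Gal(K/Q) = V_4 (Klein four-group, Z/2Z × Z/2Z)

f factors as (x^2 - 161)(x^2 - 222), so the splitting field is K = Q(sqrt(161), sqrt(222)). The elements 161, 222, 35742 are all non-squares in Q, so sqrt(161) and sqrt(222) generate independent quadratic extensions. Thus [K:Q] = 4 and Gal(K/Q) is generated by the two order-2 automorphisms sqrt(161) ↦ -sqrt(161) and sqrt(222) ↦ -sqrt(222), giving V_4.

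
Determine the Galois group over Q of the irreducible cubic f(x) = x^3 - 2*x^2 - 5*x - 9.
Gal(K/Q) = S_3 (symmetric group of order 6)

Compute the discriminant of x^3 + (-2)*x^2 + (-5)*x + (-9): Δ = -3495. Since Δ is not a rational square, the Galois group is not contained in A_3; it must be the full S_3 (irreducibility of the cubic rules out anything smaller).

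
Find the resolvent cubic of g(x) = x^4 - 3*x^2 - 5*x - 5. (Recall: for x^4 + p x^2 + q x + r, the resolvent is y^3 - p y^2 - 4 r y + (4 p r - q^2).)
h(y) = y^3 + 3*y^2 + 20*y + 35

Identify coefficients: p = -3, q = -5, r = -5.
Plug into h(y) = y^3 - p y^2 - 4 r y + (4 p r - q^2):
  h(y) = y^3 - (-3) y^2 - 4*(-5) y + (4*(-3)*(-5) - (-5)^2)
       = y^3 + (3) y^2 + (20) y + (35).
Simplifying: h(y) = y^3 + 3*y^2 + 20*y + 35.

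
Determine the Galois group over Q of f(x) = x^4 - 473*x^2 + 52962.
Gal(K/Q) = V_4 (Klein four-group, Z/2Z × Z/2Z)

f factors as (x^2 - 182)(x^2 - 291), so the splitting field is K = Q(sqrt(182), sqrt(291)). The elements 182, 291, 52962 are all non-squares in Q, so sqrt(182) and sqrt(291) generate independent quadratic extensions. Thus [K:Q] = 4 and Gal(K/Q) is generated by the two order-2 automorphisms sqrt(182) ↦ -sqrt(182) and sqrt(291) ↦ -sqrt(291), giving V_4.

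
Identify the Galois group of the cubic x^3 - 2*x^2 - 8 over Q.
Gal(K/Q) = S_3 (symmetric group of order 6)

Compute the discriminant of x^3 + (-2)*x^2 + (0)*x + (-8): Δ = -1984. Since Δ is not a rational square, the Galois group is not contained in A_3; it must be the full S_3 (irreducibility of the cubic rules out anything smaller).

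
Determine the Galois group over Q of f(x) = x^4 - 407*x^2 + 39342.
Gal(K/Q) = V_4 (Klein four-group, Z/2Z × Z/2Z)

f factors as (x^2 - 158)(x^2 - 249), so the splitting field is K = Q(sqrt(158), sqrt(249)). The elements 158, 249, 39342 are all non-squares in Q, so sqrt(158) and sqrt(249) generate independent quadratic extensions. Thus [K:Q] = 4 and Gal(K/Q) is generated by the two order-2 automorphisms sqrt(158) ↦ -sqrt(158) and sqrt(249) ↦ -sqrt(249), giving V_4.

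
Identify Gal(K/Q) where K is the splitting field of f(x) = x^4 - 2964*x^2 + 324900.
Gal(K/Q) = Z/2Z (cyclic of order 2)

f factors as (x^2 - 114)(x^2 - 2850), so the splitting field is K = Q(sqrt(114), sqrt(2850)). The squarefree part of 114 is 114 and the squarefree part of 2850 is also 114, so sqrt(114) and sqrt(2850) are both rational multiples of sqrt(114). Hence Q(sqrt(114)) = Q(sqrt(2850)) = Q(sqrt(114)), and the splitting field collapses to a single degree-2 extension with Galois group Z/2Z.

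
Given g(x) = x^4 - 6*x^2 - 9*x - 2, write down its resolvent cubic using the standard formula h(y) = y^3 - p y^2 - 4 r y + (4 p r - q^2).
h(y) = y^3 + 6*y^2 + 8*y - 33

Identify coefficients: p = -6, q = -9, r = -2.
Plug into h(y) = y^3 - p y^2 - 4 r y + (4 p r - q^2):
  h(y) = y^3 - (-6) y^2 - 4*(-2) y + (4*(-6)*(-2) - (-9)^2)
       = y^3 + (6) y^2 + (8) y + (-33).
Simplifying: h(y) = y^3 + 6*y^2 + 8*y - 33.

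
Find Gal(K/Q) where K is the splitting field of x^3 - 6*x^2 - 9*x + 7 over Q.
Gal(K/Q) = S_3 (symmetric group of order 6)

Compute the discriminant of x^3 + (-6)*x^2 + (-9)*x + (7): Δ = 17361. Since Δ is not a rational square, the Galois group is not contained in A_3; it must be the full S_3 (irreducibility of the cubic rules out anything smaller).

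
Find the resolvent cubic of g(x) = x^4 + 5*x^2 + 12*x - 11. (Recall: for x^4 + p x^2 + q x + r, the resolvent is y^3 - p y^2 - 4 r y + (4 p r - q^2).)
h(y) = y^3 - 5*y^2 + 44*y - 364

Identify coefficients: p = 5, q = 12, r = -11.
Plug into h(y) = y^3 - p y^2 - 4 r y + (4 p r - q^2):
  h(y) = y^3 - (5) y^2 - 4*(-11) y + (4*(5)*(-11) - (12)^2)
       = y^3 + (-5) y^2 + (44) y + (-364).
Simplifying: h(y) = y^3 - 5*y^2 + 44*y - 364.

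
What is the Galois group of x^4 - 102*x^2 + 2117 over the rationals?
Gal(K/Q) = V_4 (Klein four-group, Z/2Z × Z/2Z)

f factors as (x^2 - 29)(x^2 - 73), so the splitting field is K = Q(sqrt(29), sqrt(73)). The elements 29, 73, 2117 are all non-squares in Q, so sqrt(29) and sqrt(73) generate independent quadratic extensions. Thus [K:Q] = 4 and Gal(K/Q) is generated by the two order-2 automorphisms sqrt(29) ↦ -sqrt(29) and sqrt(73) ↦ -sqrt(73), giving V_4.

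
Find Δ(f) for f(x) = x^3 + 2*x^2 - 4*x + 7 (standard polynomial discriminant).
Δ = -2235

For x^3 + a x^2 + b x + c the discriminant is Δ = 18 a b c - 4 a^3 c + a^2 b^2 - 4 b^3 - 27 c^2.
Plug a = 2, b = -4, c = 7:
  18*(2)*(-4)*(7) - 4*(2)^3*(7) + (2)^2*(-4)^2 - 4*(-4)^3 - 27*(7)^2
  = -1008 + (-224) + 64 + (256) + (-1323)
  = -2235.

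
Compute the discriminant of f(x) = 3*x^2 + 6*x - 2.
Δ = 60

For a quadratic a x^2 + b x + c the discriminant is Δ = b^2 - 4ac = (6)^2 - 4*(3)*(-2) = 36 - (-24) = 60.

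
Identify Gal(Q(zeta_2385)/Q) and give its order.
|Gal(Q(zeta_2385)/Q)| = phi(2385) = 1248; group ≅ (Z/2385Z)^* ≅ Z/4Z × Z/6Z × Z/52Z

The n-th cyclotomic polynomial Φ_2385(x) is the minimal polynomial of zeta_2385 over Q and has degree phi(2385) = 1248. So Q(zeta_2385) is a degree-1248 Galois extension with Galois group (Z/2385Z)^*. By CRT, (Z/2385Z)^* ≅ (Z/9Z)^* × (Z/5Z)^* × (Z/53Z)^*. Each prime-power unit group is (Z/9Z)^* ≅ Z/6Z; (Z/5Z)^* ≅ Z/4Z; (Z/53Z)^* ≅ Z/52Z. Hence Gal(Q(zeta_2385)/Q) ≅ Z/4Z × Z/6Z × Z/52Z.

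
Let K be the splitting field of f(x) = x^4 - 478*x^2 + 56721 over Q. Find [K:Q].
[K:Q] = 4

f factors as (x^2 - 259)(x^2 - 219); the splitting field is K = Q(sqrt(259), sqrt(219)). Since 259, 219, and 56721 are all non-squares in Q, the three subfields Q(sqrt(259)), Q(sqrt(219)), Q(sqrt(56721)) are distinct degree-2 extensions, so [K:Q] = 4 (Klein four Galois group).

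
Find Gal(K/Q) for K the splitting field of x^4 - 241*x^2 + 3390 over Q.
Gal(K/Q) = V_4 (Klein four-group, Z/2Z × Z/2Z)

f factors as (x^2 - 15)(x^2 - 226), so the splitting field is K = Q(sqrt(15), sqrt(226)). The elements 15, 226, 3390 are all non-squares in Q, so sqrt(15) and sqrt(226) generate independent quadratic extensions. Thus [K:Q] = 4 and Gal(K/Q) is generated by the two order-2 automorphisms sqrt(15) ↦ -sqrt(15) and sqrt(226) ↦ -sqrt(226), giving V_4.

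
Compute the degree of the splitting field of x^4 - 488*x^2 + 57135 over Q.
[K:Q] = 4

f factors as (x^2 - 293)(x^2 - 195); the splitting field is K = Q(sqrt(293), sqrt(195)). Since 293, 195, and 57135 are all non-squares in Q, the three subfields Q(sqrt(293)), Q(sqrt(195)), Q(sqrt(57135)) are distinct degree-2 extensions, so [K:Q] = 4 (Klein four Galois group).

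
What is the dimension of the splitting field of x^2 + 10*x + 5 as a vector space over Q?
[K:Q] = 2

The discriminant of x^2 + (10)*x + (5) is b^2 - 4c = 100 - (20) = 80. Since 80 is not a perfect square in Q, the polynomial is irreducible over Q. Its two roots generate a degree-2 extension, so [K:Q] = 2.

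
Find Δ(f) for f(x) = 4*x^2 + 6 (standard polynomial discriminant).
Δ = -96

For a quadratic a x^2 + b x + c the discriminant is Δ = b^2 - 4ac = (0)^2 - 4*(4)*(6) = 0 - (96) = -96.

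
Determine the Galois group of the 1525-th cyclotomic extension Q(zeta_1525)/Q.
|Gal(Q(zeta_1525)/Q)| = phi(1525) = 1200; group ≅ (Z/1525Z)^* ≅ Z/20Z × Z/60Z

The n-th cyclotomic polynomial Φ_1525(x) is the minimal polynomial of zeta_1525 over Q and has degree phi(1525) = 1200. So Q(zeta_1525) is a degree-1200 Galois extension with Galois group (Z/1525Z)^*. By CRT, (Z/1525Z)^* ≅ (Z/25Z)^* × (Z/61Z)^*. Each prime-power unit group is (Z/25Z)^* ≅ Z/20Z; (Z/61Z)^* ≅ Z/60Z. Hence Gal(Q(zeta_1525)/Q) ≅ Z/20Z × Z/60Z.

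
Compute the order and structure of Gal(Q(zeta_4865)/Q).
|Gal(Q(zeta_4865)/Q)| = phi(4865) = 3312; group ≅ (Z/4865Z)^* ≅ Z/4Z × Z/6Z × Z/138Z

The n-th cyclotomic polynomial Φ_4865(x) is the minimal polynomial of zeta_4865 over Q and has degree phi(4865) = 3312. So Q(zeta_4865) is a degree-3312 Galois extension with Galois group (Z/4865Z)^*. By CRT, (Z/4865Z)^* ≅ (Z/5Z)^* × (Z/7Z)^* × (Z/139Z)^*. Each prime-power unit group is (Z/5Z)^* ≅ Z/4Z; (Z/7Z)^* ≅ Z/6Z; (Z/139Z)^* ≅ Z/138Z. Hence Gal(Q(zeta_4865)/Q) ≅ Z/4Z × Z/6Z × Z/138Z.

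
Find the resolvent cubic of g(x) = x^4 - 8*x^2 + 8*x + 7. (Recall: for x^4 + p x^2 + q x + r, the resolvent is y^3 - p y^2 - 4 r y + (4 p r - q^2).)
h(y) = y^3 + 8*y^2 - 28*y - 288

Identify coefficients: p = -8, q = 8, r = 7.
Plug into h(y) = y^3 - p y^2 - 4 r y + (4 p r - q^2):
  h(y) = y^3 - (-8) y^2 - 4*(7) y + (4*(-8)*(7) - (8)^2)
       = y^3 + (8) y^2 + (-28) y + (-288).
Simplifying: h(y) = y^3 + 8*y^2 - 28*y - 288.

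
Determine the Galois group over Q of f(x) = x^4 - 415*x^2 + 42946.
Gal(K/Q) = V_4 (Klein four-group, Z/2Z × Z/2Z)

f factors as (x^2 - 197)(x^2 - 218), so the splitting field is K = Q(sqrt(197), sqrt(218)). The elements 197, 218, 42946 are all non-squares in Q, so sqrt(197) and sqrt(218) generate independent quadratic extensions. Thus [K:Q] = 4 and Gal(K/Q) is generated by the two order-2 automorphisms sqrt(197) ↦ -sqrt(197) and sqrt(218) ↦ -sqrt(218), giving V_4.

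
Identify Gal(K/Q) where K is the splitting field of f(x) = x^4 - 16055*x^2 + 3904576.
Gal(K/Q) = Z/2Z (cyclic of order 2)

f factors as (x^2 - 247)(x^2 - 15808), so the splitting field is K = Q(sqrt(247), sqrt(15808)). The squarefree part of 247 is 247 and the squarefree part of 15808 is also 247, so sqrt(247) and sqrt(15808) are both rational multiples of sqrt(247). Hence Q(sqrt(247)) = Q(sqrt(15808)) = Q(sqrt(247)), and the splitting field collapses to a single degree-2 extension with Galois group Z/2Z.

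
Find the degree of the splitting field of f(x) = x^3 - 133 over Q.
[K:Q] = 6

x^3 - 133 has one real root r = 133^(1/3) and two complex roots r*zeta_3, r*zeta_3^2 where zeta_3 = e^(2*pi*i/3). The splitting field is Q(r, zeta_3). [Q(r):Q] = 3 and [Q(zeta_3):Q] = 2 with gcd = 1, so [Q(r, zeta_3):Q] = 3 * 2 = 6.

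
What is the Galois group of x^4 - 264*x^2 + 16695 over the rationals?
Gal(K/Q) = V_4 (Klein four-group, Z/2Z × Z/2Z)

f factors as (x^2 - 105)(x^2 - 159), so the splitting field is K = Q(sqrt(105), sqrt(159)). The elements 105, 159, 16695 are all non-squares in Q, so sqrt(105) and sqrt(159) generate independent quadratic extensions. Thus [K:Q] = 4 and Gal(K/Q) is generated by the two order-2 automorphisms sqrt(105) ↦ -sqrt(105) and sqrt(159) ↦ -sqrt(159), giving V_4.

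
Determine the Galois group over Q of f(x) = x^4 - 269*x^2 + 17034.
Gal(K/Q) = V_4 (Klein four-group, Z/2Z × Z/2Z)

f factors as (x^2 - 167)(x^2 - 102), so the splitting field is K = Q(sqrt(167), sqrt(102)). The elements 167, 102, 17034 are all non-squares in Q, so sqrt(167) and sqrt(102) generate independent quadratic extensions. Thus [K:Q] = 4 and Gal(K/Q) is generated by the two order-2 automorphisms sqrt(167) ↦ -sqrt(167) and sqrt(102) ↦ -sqrt(102), giving V_4.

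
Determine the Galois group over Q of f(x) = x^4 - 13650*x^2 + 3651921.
Gal(K/Q) = Z/2Z (cyclic of order 2)

f factors as (x^2 - 273)(x^2 - 13377), so the splitting field is K = Q(sqrt(273), sqrt(13377)). The squarefree part of 273 is 273 and the squarefree part of 13377 is also 273, so sqrt(273) and sqrt(13377) are both rational multiples of sqrt(273). Hence Q(sqrt(273)) = Q(sqrt(13377)) = Q(sqrt(273)), and the splitting field collapses to a single degree-2 extension with Galois group Z/2Z.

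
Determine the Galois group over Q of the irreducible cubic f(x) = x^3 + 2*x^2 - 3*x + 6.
Gal(K/Q) = S_3 (symmetric group of order 6)

Compute the discriminant of x^3 + (2)*x^2 + (-3)*x + (6): Δ = -1668. Since Δ is not a rational square, the Galois group is not contained in A_3; it must be the full S_3 (irreducibility of the cubic rules out anything smaller).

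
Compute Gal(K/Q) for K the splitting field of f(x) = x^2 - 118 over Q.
Gal(K/Q) = Z/2Z (cyclic of order 2)

x^2 - 118 is irreducible over Q since 118 is not a rational square. The splitting field Q(sqrt(118)) has degree 2 over Q, and its unique nontrivial automorphism is sqrt(118) ↦ -sqrt(118). Hence Gal(Q(sqrt(118))/Q) = Z/2Z.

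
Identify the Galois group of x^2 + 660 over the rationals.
Gal(K/Q) = Z/2Z (cyclic of order 2)

x^2 + 660 is irreducible over Q since -660 is not a rational square. The splitting field Q(sqrt(-660)) has degree 2 over Q, and its unique nontrivial automorphism is sqrt(-660) ↦ -sqrt(-660). Hence Gal(Q(sqrt(-660))/Q) = Z/2Z.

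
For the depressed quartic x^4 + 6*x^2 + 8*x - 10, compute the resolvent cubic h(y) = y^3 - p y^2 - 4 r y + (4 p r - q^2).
h(y) = y^3 - 6*y^2 + 40*y - 304

Identify coefficients: p = 6, q = 8, r = -10.
Plug into h(y) = y^3 - p y^2 - 4 r y + (4 p r - q^2):
  h(y) = y^3 - (6) y^2 - 4*(-10) y + (4*(6)*(-10) - (8)^2)
       = y^3 + (-6) y^2 + (40) y + (-304).
Simplifying: h(y) = y^3 - 6*y^2 + 40*y - 304.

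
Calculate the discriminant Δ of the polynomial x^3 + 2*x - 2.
Δ = -140

For a depressed cubic x^3 + p x + q the discriminant is Δ = -4 p^3 - 27 q^2 = -4*(2)^3 - 27*(-2)^2 = -32 - 108 = -140.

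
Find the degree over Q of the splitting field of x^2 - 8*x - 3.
[K:Q] = 2

The discriminant of x^2 + (-8)*x + (-3) is b^2 - 4c = 64 - (-12) = 76. Since 76 is not a perfect square in Q, the polynomial is irreducible over Q. Its two roots generate a degree-2 extension, so [K:Q] = 2.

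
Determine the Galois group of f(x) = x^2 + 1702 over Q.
Gal(K/Q) = Z/2Z (cyclic of order 2)

x^2 + 1702 is irreducible over Q since -1702 is not a rational square. The splitting field Q(sqrt(-1702)) has degree 2 over Q, and its unique nontrivial automorphism is sqrt(-1702) ↦ -sqrt(-1702). Hence Gal(Q(sqrt(-1702))/Q) = Z/2Z.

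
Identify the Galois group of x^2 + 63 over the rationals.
Gal(K/Q) = Z/2Z (cyclic of order 2)

x^2 + 63 is irreducible over Q since -63 is not a rational square. The splitting field Q(sqrt(-63)) has degree 2 over Q, and its unique nontrivial automorphism is sqrt(-63) ↦ -sqrt(-63). Hence Gal(Q(sqrt(-63))/Q) = Z/2Z.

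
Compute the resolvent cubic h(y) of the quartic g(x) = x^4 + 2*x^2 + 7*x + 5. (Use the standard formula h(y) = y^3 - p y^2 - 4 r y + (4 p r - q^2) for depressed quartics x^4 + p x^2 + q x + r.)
h(y) = y^3 - 2*y^2 - 20*y - 9

Identify coefficients: p = 2, q = 7, r = 5.
Plug into h(y) = y^3 - p y^2 - 4 r y + (4 p r - q^2):
  h(y) = y^3 - (2) y^2 - 4*(5) y + (4*(2)*(5) - (7)^2)
       = y^3 + (-2) y^2 + (-20) y + (-9).
Simplifying: h(y) = y^3 - 2*y^2 - 20*y - 9.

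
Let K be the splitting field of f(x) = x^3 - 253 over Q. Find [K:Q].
[K:Q] = 6

x^3 - 253 has one real root r = 253^(1/3) and two complex roots r*zeta_3, r*zeta_3^2 where zeta_3 = e^(2*pi*i/3). The splitting field is Q(r, zeta_3). [Q(r):Q] = 3 and [Q(zeta_3):Q] = 2 with gcd = 1, so [Q(r, zeta_3):Q] = 3 * 2 = 6.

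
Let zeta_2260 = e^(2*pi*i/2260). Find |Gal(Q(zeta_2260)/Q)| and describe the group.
|Gal(Q(zeta_2260)/Q)| = phi(2260) = 896; group ≅ (Z/2260Z)^* ≅ Z/2Z × Z/4Z × Z/112Z

The n-th cyclotomic polynomial Φ_2260(x) is the minimal polynomial of zeta_2260 over Q and has degree phi(2260) = 896. So Q(zeta_2260) is a degree-896 Galois extension with Galois group (Z/2260Z)^*. By CRT, (Z/2260Z)^* ≅ (Z/4Z)^* × (Z/5Z)^* × (Z/113Z)^*. Each prime-power unit group is (Z/4Z)^* ≅ Z/2Z; (Z/5Z)^* ≅ Z/4Z; (Z/113Z)^* ≅ Z/112Z. Hence Gal(Q(zeta_2260)/Q) ≅ Z/2Z × Z/4Z × Z/112Z.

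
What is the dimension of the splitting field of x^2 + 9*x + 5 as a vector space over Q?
[K:Q] = 2

The discriminant of x^2 + (9)*x + (5) is b^2 - 4c = 81 - (20) = 61. Since 61 is not a perfect square in Q, the polynomial is irreducible over Q. Its two roots generate a degree-2 extension, so [K:Q] = 2.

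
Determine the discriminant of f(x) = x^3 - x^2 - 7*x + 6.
Δ = 1229

For x^3 + a x^2 + b x + c the discriminant is Δ = 18 a b c - 4 a^3 c + a^2 b^2 - 4 b^3 - 27 c^2.
Plug a = -1, b = -7, c = 6:
  18*(-1)*(-7)*(6) - 4*(-1)^3*(6) + (-1)^2*(-7)^2 - 4*(-7)^3 - 27*(6)^2
  = 756 + (24) + 49 + (1372) + (-972)
  = 1229.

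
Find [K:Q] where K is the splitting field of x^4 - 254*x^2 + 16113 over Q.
[K:Q] = 4

f factors as (x^2 - 123)(x^2 - 131); the splitting field is K = Q(sqrt(123), sqrt(131)). Since 123, 131, and 16113 are all non-squares in Q, the three subfields Q(sqrt(123)), Q(sqrt(131)), Q(sqrt(16113)) are distinct degree-2 extensions, so [K:Q] = 4 (Klein four Galois group).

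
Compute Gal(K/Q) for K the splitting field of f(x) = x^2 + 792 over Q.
Gal(K/Q) = Z/2Z (cyclic of order 2)

x^2 + 792 is irreducible over Q since -792 is not a rational square. The splitting field Q(sqrt(-792)) has degree 2 over Q, and its unique nontrivial automorphism is sqrt(-792) ↦ -sqrt(-792). Hence Gal(Q(sqrt(-792))/Q) = Z/2Z.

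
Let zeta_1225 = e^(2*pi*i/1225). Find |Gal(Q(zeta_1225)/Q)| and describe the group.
|Gal(Q(zeta_1225)/Q)| = phi(1225) = 840; group ≅ (Z/1225Z)^* ≅ Z/20Z × Z/42Z

The n-th cyclotomic polynomial Φ_1225(x) is the minimal polynomial of zeta_1225 over Q and has degree phi(1225) = 840. So Q(zeta_1225) is a degree-840 Galois extension with Galois group (Z/1225Z)^*. By CRT, (Z/1225Z)^* ≅ (Z/25Z)^* × (Z/49Z)^*. Each prime-power unit group is (Z/25Z)^* ≅ Z/20Z; (Z/49Z)^* ≅ Z/42Z. Hence Gal(Q(zeta_1225)/Q) ≅ Z/20Z × Z/42Z.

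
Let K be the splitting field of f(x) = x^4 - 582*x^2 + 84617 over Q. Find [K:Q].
[K:Q] = 4

f factors as (x^2 - 283)(x^2 - 299); the splitting field is K = Q(sqrt(283), sqrt(299)). Since 283, 299, and 84617 are all non-squares in Q, the three subfields Q(sqrt(283)), Q(sqrt(299)), Q(sqrt(84617)) are distinct degree-2 extensions, so [K:Q] = 4 (Klein four Galois group).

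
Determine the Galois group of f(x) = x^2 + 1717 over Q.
Gal(K/Q) = Z/2Z (cyclic of order 2)

x^2 + 1717 is irreducible over Q since -1717 is not a rational square. The splitting field Q(sqrt(-1717)) has degree 2 over Q, and its unique nontrivial automorphism is sqrt(-1717) ↦ -sqrt(-1717). Hence Gal(Q(sqrt(-1717))/Q) = Z/2Z.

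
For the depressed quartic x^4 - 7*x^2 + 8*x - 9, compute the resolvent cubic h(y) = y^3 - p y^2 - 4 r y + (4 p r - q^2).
h(y) = y^3 + 7*y^2 + 36*y + 188

Identify coefficients: p = -7, q = 8, r = -9.
Plug into h(y) = y^3 - p y^2 - 4 r y + (4 p r - q^2):
  h(y) = y^3 - (-7) y^2 - 4*(-9) y + (4*(-7)*(-9) - (8)^2)
       = y^3 + (7) y^2 + (36) y + (188).
Simplifying: h(y) = y^3 + 7*y^2 + 36*y + 188.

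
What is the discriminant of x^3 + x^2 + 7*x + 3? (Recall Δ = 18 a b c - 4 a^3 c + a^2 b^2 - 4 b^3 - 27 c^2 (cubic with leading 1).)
Δ = -1200

For x^3 + a x^2 + b x + c the discriminant is Δ = 18 a b c - 4 a^3 c + a^2 b^2 - 4 b^3 - 27 c^2.
Plug a = 1, b = 7, c = 3:
  18*(1)*(7)*(3) - 4*(1)^3*(3) + (1)^2*(7)^2 - 4*(7)^3 - 27*(3)^2
  = 378 + (-12) + 49 + (-1372) + (-243)
  = -1200.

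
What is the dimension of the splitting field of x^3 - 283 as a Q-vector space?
[K:Q] = 6

x^3 - 283 has one real root r = 283^(1/3) and two complex roots r*zeta_3, r*zeta_3^2 where zeta_3 = e^(2*pi*i/3). The splitting field is Q(r, zeta_3). [Q(r):Q] = 3 and [Q(zeta_3):Q] = 2 with gcd = 1, so [Q(r, zeta_3):Q] = 3 * 2 = 6.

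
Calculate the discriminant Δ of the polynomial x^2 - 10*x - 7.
Δ = 128

For a quadratic a x^2 + b x + c the discriminant is Δ = b^2 - 4ac = (-10)^2 - 4*(1)*(-7) = 100 - (-28) = 128.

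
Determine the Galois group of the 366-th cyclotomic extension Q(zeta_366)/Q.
|Gal(Q(zeta_366)/Q)| = phi(366) = 120; group ≅ (Z/366Z)^* ≅ Z/2Z × Z/60Z

The n-th cyclotomic polynomial Φ_366(x) is the minimal polynomial of zeta_366 over Q and has degree phi(366) = 120. So Q(zeta_366) is a degree-120 Galois extension with Galois group (Z/366Z)^*. By CRT, (Z/366Z)^* ≅ (Z/2Z)^* × (Z/3Z)^* × (Z/61Z)^*. Each prime-power unit group is (Z/2Z)^* ≅ trivial group (order 1); (Z/3Z)^* ≅ Z/2Z; (Z/61Z)^* ≅ Z/60Z. Hence Gal(Q(zeta_366)/Q) ≅ Z/2Z × Z/60Z.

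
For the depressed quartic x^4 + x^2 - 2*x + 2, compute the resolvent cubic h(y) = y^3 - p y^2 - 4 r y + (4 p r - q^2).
h(y) = y^3 - y^2 - 8*y + 4

Identify coefficients: p = 1, q = -2, r = 2.
Plug into h(y) = y^3 - p y^2 - 4 r y + (4 p r - q^2):
  h(y) = y^3 - (1) y^2 - 4*(2) y + (4*(1)*(2) - (-2)^2)
       = y^3 + (-1) y^2 + (-8) y + (4).
Simplifying: h(y) = y^3 - y^2 - 8*y + 4.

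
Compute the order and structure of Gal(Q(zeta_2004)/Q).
|Gal(Q(zeta_2004)/Q)| = phi(2004) = 664; group ≅ (Z/2004Z)^* ≅ Z/2Z × Z/2Z × Z/166Z

The n-th cyclotomic polynomial Φ_2004(x) is the minimal polynomial of zeta_2004 over Q and has degree phi(2004) = 664. So Q(zeta_2004) is a degree-664 Galois extension with Galois group (Z/2004Z)^*. By CRT, (Z/2004Z)^* ≅ (Z/4Z)^* × (Z/3Z)^* × (Z/167Z)^*. Each prime-power unit group is (Z/4Z)^* ≅ Z/2Z; (Z/3Z)^* ≅ Z/2Z; (Z/167Z)^* ≅ Z/166Z. Hence Gal(Q(zeta_2004)/Q) ≅ Z/2Z × Z/2Z × Z/166Z.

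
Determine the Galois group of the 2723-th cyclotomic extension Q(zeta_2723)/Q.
|Gal(Q(zeta_2723)/Q)| = phi(2723) = 2328; group ≅ (Z/2723Z)^* ≅ Z/6Z × Z/388Z

The n-th cyclotomic polynomial Φ_2723(x) is the minimal polynomial of zeta_2723 over Q and has degree phi(2723) = 2328. So Q(zeta_2723) is a degree-2328 Galois extension with Galois group (Z/2723Z)^*. By CRT, (Z/2723Z)^* ≅ (Z/7Z)^* × (Z/389Z)^*. Each prime-power unit group is (Z/7Z)^* ≅ Z/6Z; (Z/389Z)^* ≅ Z/388Z. Hence Gal(Q(zeta_2723)/Q) ≅ Z/6Z × Z/388Z.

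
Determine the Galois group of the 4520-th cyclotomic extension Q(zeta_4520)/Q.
|Gal(Q(zeta_4520)/Q)| = phi(4520) = 1792; group ≅ (Z/4520Z)^* ≅ Z/2Z × Z/2Z × Z/4Z × Z/112Z

The n-th cyclotomic polynomial Φ_4520(x) is the minimal polynomial of zeta_4520 over Q and has degree phi(4520) = 1792. So Q(zeta_4520) is a degree-1792 Galois extension with Galois group (Z/4520Z)^*. By CRT, (Z/4520Z)^* ≅ (Z/8Z)^* × (Z/5Z)^* × (Z/113Z)^*. Each prime-power unit group is (Z/8Z)^* ≅ Z/2Z × Z/2Z; (Z/5Z)^* ≅ Z/4Z; (Z/113Z)^* ≅ Z/112Z. Hence Gal(Q(zeta_4520)/Q) ≅ Z/2Z × Z/2Z × Z/4Z × Z/112Z.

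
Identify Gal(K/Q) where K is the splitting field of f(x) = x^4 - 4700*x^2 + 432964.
Gal(K/Q) = Z/2Z (cyclic of order 2)

f factors as (x^2 - 94)(x^2 - 4606), so the splitting field is K = Q(sqrt(94), sqrt(4606)). The squarefree part of 94 is 94 and the squarefree part of 4606 is also 94, so sqrt(94) and sqrt(4606) are both rational multiples of sqrt(94). Hence Q(sqrt(94)) = Q(sqrt(4606)) = Q(sqrt(94)), and the splitting field collapses to a single degree-2 extension with Galois group Z/2Z.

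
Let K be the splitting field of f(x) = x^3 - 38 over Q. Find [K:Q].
[K:Q] = 6

x^3 - 38 has one real root r = 38^(1/3) and two complex roots r*zeta_3, r*zeta_3^2 where zeta_3 = e^(2*pi*i/3). The splitting field is Q(r, zeta_3). [Q(r):Q] = 3 and [Q(zeta_3):Q] = 2 with gcd = 1, so [Q(r, zeta_3):Q] = 3 * 2 = 6.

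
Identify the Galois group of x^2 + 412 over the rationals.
Gal(K/Q) = Z/2Z (cyclic of order 2)

x^2 + 412 is irreducible over Q since -412 is not a rational square. The splitting field Q(sqrt(-412)) has degree 2 over Q, and its unique nontrivial automorphism is sqrt(-412) ↦ -sqrt(-412). Hence Gal(Q(sqrt(-412))/Q) = Z/2Z.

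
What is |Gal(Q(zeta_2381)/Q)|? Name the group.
|Gal(Q(zeta_2381)/Q)| = phi(2381) = 2380; group ≅ (Z/2381Z)^* ≅ Z/2380Z

The n-th cyclotomic polynomial Φ_2381(x) is the minimal polynomial of zeta_2381 over Q and has degree phi(2381) = 2380. So Q(zeta_2381) is a degree-2380 Galois extension with Galois group (Z/2381Z)^*. (Z/2381Z)^* is cyclic since 2381 is an odd prime power (or 4). Hence Gal(Q(zeta_2381)/Q) ≅ Z/2380Z.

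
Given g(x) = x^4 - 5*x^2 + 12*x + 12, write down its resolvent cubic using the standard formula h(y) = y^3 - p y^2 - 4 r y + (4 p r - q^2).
h(y) = y^3 + 5*y^2 - 48*y - 384

Identify coefficients: p = -5, q = 12, r = 12.
Plug into h(y) = y^3 - p y^2 - 4 r y + (4 p r - q^2):
  h(y) = y^3 - (-5) y^2 - 4*(12) y + (4*(-5)*(12) - (12)^2)
       = y^3 + (5) y^2 + (-48) y + (-384).
Simplifying: h(y) = y^3 + 5*y^2 - 48*y - 384.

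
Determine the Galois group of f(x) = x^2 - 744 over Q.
Gal(K/Q) = Z/2Z (cyclic of order 2)

x^2 - 744 is irreducible over Q since 744 is not a rational square. The splitting field Q(sqrt(744)) has degree 2 over Q, and its unique nontrivial automorphism is sqrt(744) ↦ -sqrt(744). Hence Gal(Q(sqrt(744))/Q) = Z/2Z.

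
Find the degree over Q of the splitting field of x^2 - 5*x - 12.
[K:Q] = 2

The discriminant of x^2 + (-5)*x + (-12) is b^2 - 4c = 25 - (-48) = 73. Since 73 is not a perfect square in Q, the polynomial is irreducible over Q. Its two roots generate a degree-2 extension, so [K:Q] = 2.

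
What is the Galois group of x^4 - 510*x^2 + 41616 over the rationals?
Gal(K/Q) = Z/2Z (cyclic of order 2)

f factors as (x^2 - 102)(x^2 - 408), so the splitting field is K = Q(sqrt(102), sqrt(408)). The squarefree part of 102 is 102 and the squarefree part of 408 is also 102, so sqrt(102) and sqrt(408) are both rational multiples of sqrt(102). Hence Q(sqrt(102)) = Q(sqrt(408)) = Q(sqrt(102)), and the splitting field collapses to a single degree-2 extension with Galois group Z/2Z.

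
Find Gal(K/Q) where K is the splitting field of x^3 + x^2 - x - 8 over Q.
Gal(K/Q) = S_3 (symmetric group of order 6)

Compute the discriminant of x^3 + (1)*x^2 + (-1)*x + (-8): Δ = -1547. Since Δ is not a rational square, the Galois group is not contained in A_3; it must be the full S_3 (irreducibility of the cubic rules out anything smaller).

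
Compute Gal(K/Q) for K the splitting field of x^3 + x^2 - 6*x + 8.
Gal(K/Q) = S_3 (symmetric group of order 6)

Compute the discriminant of x^3 + (1)*x^2 + (-6)*x + (8): Δ = -1724. Since Δ is not a rational square, the Galois group is not contained in A_3; it must be the full S_3 (irreducibility of the cubic rules out anything smaller).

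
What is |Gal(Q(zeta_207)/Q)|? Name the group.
|Gal(Q(zeta_207)/Q)| = phi(207) = 132; group ≅ (Z/207Z)^* ≅ Z/6Z × Z/22Z

The n-th cyclotomic polynomial Φ_207(x) is the minimal polynomial of zeta_207 over Q and has degree phi(207) = 132. So Q(zeta_207) is a degree-132 Galois extension with Galois group (Z/207Z)^*. By CRT, (Z/207Z)^* ≅ (Z/9Z)^* × (Z/23Z)^*. Each prime-power unit group is (Z/9Z)^* ≅ Z/6Z; (Z/23Z)^* ≅ Z/22Z. Hence Gal(Q(zeta_207)/Q) ≅ Z/6Z × Z/22Z.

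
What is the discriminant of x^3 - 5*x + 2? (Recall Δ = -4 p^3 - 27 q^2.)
Δ = 392

For a depressed cubic x^3 + p x + q the discriminant is Δ = -4 p^3 - 27 q^2 = -4*(-5)^3 - 27*(2)^2 = 500 - 108 = 392.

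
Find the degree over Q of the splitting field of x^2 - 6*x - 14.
[K:Q] = 2

The discriminant of x^2 + (-6)*x + (-14) is b^2 - 4c = 36 - (-56) = 92. Since 92 is not a perfect square in Q, the polynomial is irreducible over Q. Its two roots generate a degree-2 extension, so [K:Q] = 2.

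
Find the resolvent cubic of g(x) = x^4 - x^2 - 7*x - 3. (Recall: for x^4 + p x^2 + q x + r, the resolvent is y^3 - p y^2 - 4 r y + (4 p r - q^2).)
h(y) = y^3 + y^2 + 12*y - 37

Identify coefficients: p = -1, q = -7, r = -3.
Plug into h(y) = y^3 - p y^2 - 4 r y + (4 p r - q^2):
  h(y) = y^3 - (-1) y^2 - 4*(-3) y + (4*(-1)*(-3) - (-7)^2)
       = y^3 + (1) y^2 + (12) y + (-37).
Simplifying: h(y) = y^3 + y^2 + 12*y - 37.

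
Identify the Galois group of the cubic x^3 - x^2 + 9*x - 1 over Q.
Gal(K/Q) = S_3 (symmetric group of order 6)

Compute the discriminant of x^3 + (-1)*x^2 + (9)*x + (-1): Δ = -2704. Since Δ is not a rational square, the Galois group is not contained in A_3; it must be the full S_3 (irreducibility of the cubic rules out anything smaller).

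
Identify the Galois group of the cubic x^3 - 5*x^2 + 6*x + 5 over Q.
Gal(K/Q) = S_3 (symmetric group of order 6)

Compute the discriminant of x^3 + (-5)*x^2 + (6)*x + (5): Δ = -839. Since Δ is not a rational square, the Galois group is not contained in A_3; it must be the full S_3 (irreducibility of the cubic rules out anything smaller).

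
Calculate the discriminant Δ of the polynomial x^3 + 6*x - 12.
Δ = -4752

For a depressed cubic x^3 + p x + q the discriminant is Δ = -4 p^3 - 27 q^2 = -4*(6)^3 - 27*(-12)^2 = -864 - 3888 = -4752.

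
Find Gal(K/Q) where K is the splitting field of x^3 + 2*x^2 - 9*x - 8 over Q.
Gal(K/Q) = S_3 (symmetric group of order 6)

Compute the discriminant of x^3 + (2)*x^2 + (-9)*x + (-8): Δ = 4360. Since Δ is not a rational square, the Galois group is not contained in A_3; it must be the full S_3 (irreducibility of the cubic rules out anything smaller).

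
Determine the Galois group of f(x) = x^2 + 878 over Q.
Gal(K/Q) = Z/2Z (cyclic of order 2)

x^2 + 878 is irreducible over Q since -878 is not a rational square. The splitting field Q(sqrt(-878)) has degree 2 over Q, and its unique nontrivial automorphism is sqrt(-878) ↦ -sqrt(-878). Hence Gal(Q(sqrt(-878))/Q) = Z/2Z.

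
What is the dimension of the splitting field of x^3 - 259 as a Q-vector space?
[K:Q] = 6

x^3 - 259 has one real root r = 259^(1/3) and two complex roots r*zeta_3, r*zeta_3^2 where zeta_3 = e^(2*pi*i/3). The splitting field is Q(r, zeta_3). [Q(r):Q] = 3 and [Q(zeta_3):Q] = 2 with gcd = 1, so [Q(r, zeta_3):Q] = 3 * 2 = 6.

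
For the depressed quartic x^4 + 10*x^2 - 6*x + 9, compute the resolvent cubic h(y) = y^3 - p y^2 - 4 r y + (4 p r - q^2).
h(y) = y^3 - 10*y^2 - 36*y + 324

Identify coefficients: p = 10, q = -6, r = 9.
Plug into h(y) = y^3 - p y^2 - 4 r y + (4 p r - q^2):
  h(y) = y^3 - (10) y^2 - 4*(9) y + (4*(10)*(9) - (-6)^2)
       = y^3 + (-10) y^2 + (-36) y + (324).
Simplifying: h(y) = y^3 - 10*y^2 - 36*y + 324.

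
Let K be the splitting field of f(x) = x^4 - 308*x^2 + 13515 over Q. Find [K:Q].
[K:Q] = 4

f factors as (x^2 - 53)(x^2 - 255); the splitting field is K = Q(sqrt(53), sqrt(255)). Since 53, 255, and 13515 are all non-squares in Q, the three subfields Q(sqrt(53)), Q(sqrt(255)), Q(sqrt(13515)) are distinct degree-2 extensions, so [K:Q] = 4 (Klein four Galois group).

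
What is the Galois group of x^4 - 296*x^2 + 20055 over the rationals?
Gal(K/Q) = V_4 (Klein four-group, Z/2Z × Z/2Z)

f factors as (x^2 - 105)(x^2 - 191), so the splitting field is K = Q(sqrt(105), sqrt(191)). The elements 105, 191, 20055 are all non-squares in Q, so sqrt(105) and sqrt(191) generate independent quadratic extensions. Thus [K:Q] = 4 and Gal(K/Q) is generated by the two order-2 automorphisms sqrt(105) ↦ -sqrt(105) and sqrt(191) ↦ -sqrt(191), giving V_4.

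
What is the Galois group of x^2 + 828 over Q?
Gal(K/Q) = Z/2Z (cyclic of order 2)

x^2 + 828 is irreducible over Q since -828 is not a rational square. The splitting field Q(sqrt(-828)) has degree 2 over Q, and its unique nontrivial automorphism is sqrt(-828) ↦ -sqrt(-828). Hence Gal(Q(sqrt(-828))/Q) = Z/2Z.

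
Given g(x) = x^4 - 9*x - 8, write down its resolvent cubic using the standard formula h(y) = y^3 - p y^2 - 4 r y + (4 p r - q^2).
h(y) = y^3 + 32*y - 81

Identify coefficients: p = 0, q = -9, r = -8.
Plug into h(y) = y^3 - p y^2 - 4 r y + (4 p r - q^2):
  h(y) = y^3 - (0) y^2 - 4*(-8) y + (4*(0)*(-8) - (-9)^2)
       = y^3 + (0) y^2 + (32) y + (-81).
Simplifying: h(y) = y^3 + 32*y - 81.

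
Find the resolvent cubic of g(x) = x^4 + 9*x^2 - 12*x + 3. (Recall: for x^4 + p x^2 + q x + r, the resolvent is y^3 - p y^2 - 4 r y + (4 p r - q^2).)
h(y) = y^3 - 9*y^2 - 12*y - 36

Identify coefficients: p = 9, q = -12, r = 3.
Plug into h(y) = y^3 - p y^2 - 4 r y + (4 p r - q^2):
  h(y) = y^3 - (9) y^2 - 4*(3) y + (4*(9)*(3) - (-12)^2)
       = y^3 + (-9) y^2 + (-12) y + (-36).
Simplifying: h(y) = y^3 - 9*y^2 - 12*y - 36.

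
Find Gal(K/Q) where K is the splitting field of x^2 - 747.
Gal(K/Q) = Z/2Z (cyclic of order 2)

x^2 - 747 is irreducible over Q since 747 is not a rational square. The splitting field Q(sqrt(747)) has degree 2 over Q, and its unique nontrivial automorphism is sqrt(747) ↦ -sqrt(747). Hence Gal(Q(sqrt(747))/Q) = Z/2Z.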